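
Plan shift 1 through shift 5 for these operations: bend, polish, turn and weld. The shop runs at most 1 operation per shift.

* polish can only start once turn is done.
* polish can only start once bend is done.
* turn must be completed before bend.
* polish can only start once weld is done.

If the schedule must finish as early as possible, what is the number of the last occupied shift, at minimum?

The precedence chain requires at least 3 distinct shifts.
With at most 1 per shift and 4 operations, at least 4 shifts are needed.
4 works (last occupied shift: shift 4): for example polish=shift 4, weld=shift 3, turn=shift 1, bend=shift 2.

shift 4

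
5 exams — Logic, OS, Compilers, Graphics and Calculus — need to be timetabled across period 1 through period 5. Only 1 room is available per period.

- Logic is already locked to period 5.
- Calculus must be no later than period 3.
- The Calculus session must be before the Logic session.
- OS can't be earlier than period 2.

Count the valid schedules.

14

Splitting on OS: it can be period 2 (4), period 3 (4), period 4 (6). Listing each branch's schedules as (Logic, Compilers, Graphics, Calculus) by period number:
OS=period 2: (5,1,4,3) (5,3,4,1) (5,4,1,3) (5,4,3,1) — 4.
OS=period 3: (5,1,4,2) (5,2,4,1) (5,4,1,2) (5,4,2,1) — 4.
OS=period 4: (5,1,2,3) (5,1,3,2) (5,2,1,3) (5,2,3,1) (5,3,1,2) (5,3,2,1) — 6.
Summing: 4 + 4 + 6 = 14.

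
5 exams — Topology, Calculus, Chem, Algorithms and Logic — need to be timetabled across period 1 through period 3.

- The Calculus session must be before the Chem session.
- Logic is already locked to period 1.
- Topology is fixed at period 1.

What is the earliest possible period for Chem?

period 2

Precedence pushes Chem to at least period 2.
Chem at period 2 is achievable: Calculus -> period 1, Topology -> period 1, Chem -> period 2, Algorithms -> period 1, Logic -> period 1.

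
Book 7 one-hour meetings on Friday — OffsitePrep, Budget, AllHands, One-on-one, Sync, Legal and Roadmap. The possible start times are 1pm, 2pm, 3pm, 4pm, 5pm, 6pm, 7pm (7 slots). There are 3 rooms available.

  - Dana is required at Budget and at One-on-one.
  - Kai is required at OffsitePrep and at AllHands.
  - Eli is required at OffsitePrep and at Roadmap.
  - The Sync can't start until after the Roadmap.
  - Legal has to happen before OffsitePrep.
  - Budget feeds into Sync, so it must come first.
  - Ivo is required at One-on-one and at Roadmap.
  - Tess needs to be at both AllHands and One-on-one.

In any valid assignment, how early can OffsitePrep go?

Precedence pushes OffsitePrep to at least 2pm.
OffsitePrep at 2pm is achievable: AllHands=3pm, OffsitePrep=2pm, One-on-one=2pm, Budget=1pm, Sync=2pm, Legal=1pm, Roadmap=1pm.

2pm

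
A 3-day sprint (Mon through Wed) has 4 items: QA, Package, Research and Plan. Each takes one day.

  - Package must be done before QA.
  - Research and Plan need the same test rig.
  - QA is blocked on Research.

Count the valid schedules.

Splitting on QA: it can be Tue (2), Wed (8). Listing each branch's schedules as (Package, Research, Plan):
QA=Tue: (Mon,Mon,Tue) (Mon,Mon,Wed) — 2.
QA=Wed: (Mon,Mon,Tue) (Mon,Mon,Wed) (Mon,Tue,Mon) (Mon,Tue,Wed) (Tue,Mon,Tue) (Tue,Mon,Wed) (Tue,Tue,Mon) (Tue,Tue,Wed) — 8.
Summing: 2 + 8 = 10.

10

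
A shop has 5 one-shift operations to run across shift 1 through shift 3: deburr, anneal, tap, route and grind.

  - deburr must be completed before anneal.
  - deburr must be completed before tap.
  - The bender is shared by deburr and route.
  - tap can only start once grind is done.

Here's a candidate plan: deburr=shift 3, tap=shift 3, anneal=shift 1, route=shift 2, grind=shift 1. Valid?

No — it violates: deburr must be completed before anneal

deburr must be completed before tap — violated.
deburr must be completed before anneal — violated.
tap can only start once grind is done — holds.
The bender is shared by deburr and route — holds.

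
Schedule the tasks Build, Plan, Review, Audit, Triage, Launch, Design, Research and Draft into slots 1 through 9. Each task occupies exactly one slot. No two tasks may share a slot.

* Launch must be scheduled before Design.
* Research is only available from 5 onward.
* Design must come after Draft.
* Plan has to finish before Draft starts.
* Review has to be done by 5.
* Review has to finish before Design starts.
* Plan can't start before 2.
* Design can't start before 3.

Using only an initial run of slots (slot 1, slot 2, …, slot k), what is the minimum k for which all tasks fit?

9 slots

The precedence chain requires at least 3 distinct slots.
With at most 1 per slot and 9 tasks, at least 9 slots are needed.
Research can't be placed before 5, so the schedule must run through at least slot 5.
9 works (last occupied slot: 9): for example Audit in 8, Draft in 3, Review in 1, Design in 6, Triage in 9, Research in 5, Launch in 4, Plan in 2, Build in 7.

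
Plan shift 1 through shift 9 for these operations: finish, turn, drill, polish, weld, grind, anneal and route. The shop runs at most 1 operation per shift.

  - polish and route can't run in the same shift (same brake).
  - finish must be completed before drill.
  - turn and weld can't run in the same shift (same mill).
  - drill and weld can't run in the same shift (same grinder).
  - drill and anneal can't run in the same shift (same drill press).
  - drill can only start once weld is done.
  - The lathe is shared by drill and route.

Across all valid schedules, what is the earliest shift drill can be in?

shift 3

Precedence pushes drill to at least shift 2.
drill at shift 3 is achievable: weld in shift 2, turn in shift 4, drill in shift 3, route in shift 8, polish in shift 5, grind in shift 6, anneal in shift 7, finish in shift 1.
Nothing earlier works — the conflict and capacity constraints rule out every shift before shift 3.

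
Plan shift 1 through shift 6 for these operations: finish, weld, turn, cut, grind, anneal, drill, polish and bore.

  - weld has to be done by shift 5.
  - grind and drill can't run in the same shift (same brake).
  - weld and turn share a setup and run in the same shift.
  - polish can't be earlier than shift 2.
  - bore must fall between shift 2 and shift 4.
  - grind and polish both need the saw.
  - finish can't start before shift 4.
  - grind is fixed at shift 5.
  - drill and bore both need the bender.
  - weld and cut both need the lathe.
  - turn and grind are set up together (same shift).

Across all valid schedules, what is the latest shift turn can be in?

Turn must be in the same shift as grind, which can't be before shift 5, so turn is at least shift 5; turn must be in the same shift as weld, which can't be after shift 5, so turn is at most shift 5.
turn at shift 5 is achievable: cut -> shift 1, anneal -> shift 1, grind -> shift 5, finish -> shift 4, turn -> shift 5, polish -> shift 2, weld -> shift 5, drill -> shift 1, bore -> shift 2.

shift 5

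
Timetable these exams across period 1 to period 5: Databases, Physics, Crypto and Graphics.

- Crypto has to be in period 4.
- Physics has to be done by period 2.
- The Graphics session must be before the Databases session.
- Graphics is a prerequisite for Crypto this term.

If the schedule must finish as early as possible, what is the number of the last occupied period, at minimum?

4

The precedence chain requires at least 2 distinct periods.
Crypto can't be placed before period 4, so the schedule must run through at least period 4.
4 works (last occupied period: period 4): for example Crypto=period 4, Databases=period 2, Graphics=period 1, Physics=period 1.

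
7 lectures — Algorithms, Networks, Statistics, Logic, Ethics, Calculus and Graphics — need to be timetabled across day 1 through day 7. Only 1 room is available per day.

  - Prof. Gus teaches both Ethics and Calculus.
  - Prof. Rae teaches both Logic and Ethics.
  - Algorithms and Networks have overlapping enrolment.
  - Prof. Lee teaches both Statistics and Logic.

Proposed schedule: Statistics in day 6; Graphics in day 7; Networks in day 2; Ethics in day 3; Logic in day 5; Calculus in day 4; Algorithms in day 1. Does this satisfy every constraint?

Prof. Gus teaches both Ethics and Calculus — holds.
Prof. Rae teaches both Logic and Ethics — holds.
Algorithms and Networks have overlapping enrolment — holds.
Only 1 room is available per day — holds.
Prof. Lee teaches both Statistics and Logic — holds.

Valid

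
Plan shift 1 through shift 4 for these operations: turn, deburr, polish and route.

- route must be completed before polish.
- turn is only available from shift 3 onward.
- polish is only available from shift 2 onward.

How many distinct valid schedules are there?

48

Splitting on turn: it can be shift 3 (24), shift 4 (24). Listing each branch's schedules as (deburr, polish, route) by shift number:
turn=shift 3: (1,2,1) (1,3,1) (1,3,2) (1,4,1) (1,4,2) (1,4,3) (2,2,1) (2,3,1) (2,3,2) (2,4,1) (2,4,2) (2,4,3) (3,2,1) (3,3,1) (3,3,2) (3,4,1) (3,4,2) (3,4,3) (4,2,1) (4,3,1) (4,3,2) (4,4,1) (4,4,2) (4,4,3) — 24.
turn=shift 4: (1,2,1) (1,3,1) (1,3,2) (1,4,1) (1,4,2) (1,4,3) (2,2,1) (2,3,1) (2,3,2) (2,4,1) (2,4,2) (2,4,3) (3,2,1) (3,3,1) (3,3,2) (3,4,1) (3,4,2) (3,4,3) (4,2,1) (4,3,1) (4,3,2) (4,4,1) (4,4,2) (4,4,3) — 24.
Summing: 24 + 24 = 48.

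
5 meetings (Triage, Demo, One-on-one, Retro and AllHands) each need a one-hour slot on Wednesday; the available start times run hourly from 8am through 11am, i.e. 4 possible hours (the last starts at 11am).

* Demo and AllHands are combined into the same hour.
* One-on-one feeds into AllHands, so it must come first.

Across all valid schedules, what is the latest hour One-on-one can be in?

Downstream work caps One-on-one at 10am.
One-on-one at 10am is achievable: Triage in 8am, One-on-one in 10am, Retro in 8am, Demo in 11am, AllHands in 11am.

10am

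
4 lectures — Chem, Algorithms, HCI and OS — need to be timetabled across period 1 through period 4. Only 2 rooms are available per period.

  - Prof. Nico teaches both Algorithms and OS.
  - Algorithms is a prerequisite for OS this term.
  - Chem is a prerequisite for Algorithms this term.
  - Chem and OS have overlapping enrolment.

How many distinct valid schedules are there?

Splitting on Chem: it can be period 1 (12), period 2 (4). Listing each branch's schedules as (Algorithms, HCI, OS) by period number:
Chem=period 1: (2,1,3) (2,1,4) (2,2,3) (2,2,4) (2,3,3) (2,3,4) (2,4,3) (2,4,4) (3,1,4) (3,2,4) (3,3,4) (3,4,4) — 12.
Chem=period 2: (3,1,4) (3,2,4) (3,3,4) (3,4,4) — 4.
Summing: 12 + 4 = 16.

16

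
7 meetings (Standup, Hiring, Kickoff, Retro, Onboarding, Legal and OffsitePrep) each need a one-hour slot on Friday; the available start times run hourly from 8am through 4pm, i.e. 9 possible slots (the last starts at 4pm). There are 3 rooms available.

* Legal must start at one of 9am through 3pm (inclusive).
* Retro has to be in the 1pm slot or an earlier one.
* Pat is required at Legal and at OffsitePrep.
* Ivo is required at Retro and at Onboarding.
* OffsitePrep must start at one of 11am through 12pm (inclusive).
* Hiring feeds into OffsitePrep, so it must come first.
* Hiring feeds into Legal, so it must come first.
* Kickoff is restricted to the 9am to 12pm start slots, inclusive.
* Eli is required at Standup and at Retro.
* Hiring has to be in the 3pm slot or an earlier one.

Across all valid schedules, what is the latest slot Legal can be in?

Legal is available from 9am; Legal's own window allows nothing later than 3pm.
Legal at 3pm is achievable: Legal in 3pm; Standup in 9am; Onboarding in 9am; Kickoff in 9am; OffsitePrep in 11am; Retro in 8am; Hiring in 8am.

3pm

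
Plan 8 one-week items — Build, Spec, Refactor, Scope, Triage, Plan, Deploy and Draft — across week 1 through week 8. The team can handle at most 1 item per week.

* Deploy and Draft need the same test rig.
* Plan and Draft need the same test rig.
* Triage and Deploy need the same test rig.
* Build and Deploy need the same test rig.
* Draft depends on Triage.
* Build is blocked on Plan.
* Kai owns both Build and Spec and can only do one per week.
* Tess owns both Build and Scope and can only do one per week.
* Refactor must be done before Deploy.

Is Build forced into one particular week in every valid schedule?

Build can be week 2 (e.g. Deploy -> week 5; Spec -> week 7; Scope -> week 8; Draft -> week 6; Triage -> week 4; Build -> week 2; Plan -> week 1; Refactor -> week 3) or week 3 (e.g. Draft -> week 6; Scope -> week 8; Refactor -> week 1; Spec -> week 7; Deploy -> week 5; Triage -> week 4; Plan -> week 2; Build -> week 3).

No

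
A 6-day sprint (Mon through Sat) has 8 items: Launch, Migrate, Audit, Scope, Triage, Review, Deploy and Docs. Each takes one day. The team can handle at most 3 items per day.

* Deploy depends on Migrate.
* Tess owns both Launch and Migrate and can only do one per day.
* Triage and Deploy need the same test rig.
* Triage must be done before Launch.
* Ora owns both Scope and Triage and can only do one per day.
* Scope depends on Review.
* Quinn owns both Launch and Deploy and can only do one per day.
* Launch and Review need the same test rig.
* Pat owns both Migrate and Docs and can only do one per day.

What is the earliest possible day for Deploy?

Tue

Precedence pushes Deploy to at least Tue.
Deploy at Tue is achievable: Migrate -> Mon; Audit -> Tue; Scope -> Tue; Launch -> Wed; Docs -> Wed; Review -> Mon; Triage -> Mon; Deploy -> Tue.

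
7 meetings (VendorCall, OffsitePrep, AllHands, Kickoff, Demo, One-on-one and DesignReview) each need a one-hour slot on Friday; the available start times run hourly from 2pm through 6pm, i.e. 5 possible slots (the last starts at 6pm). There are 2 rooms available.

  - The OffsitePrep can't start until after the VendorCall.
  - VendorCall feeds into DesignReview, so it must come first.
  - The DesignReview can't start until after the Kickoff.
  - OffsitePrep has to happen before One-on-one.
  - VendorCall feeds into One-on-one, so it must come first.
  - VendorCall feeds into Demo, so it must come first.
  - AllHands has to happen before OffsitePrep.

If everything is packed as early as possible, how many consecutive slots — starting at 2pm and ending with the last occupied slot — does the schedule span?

4 slots

The precedence chain requires at least 3 distinct slots.
With at most 2 per slot and 7 meetings, at least 4 slots are needed.
4 works (last occupied slot: 5pm): for example Demo in 5pm, VendorCall in 2pm, DesignReview in 4pm, Kickoff in 3pm, One-on-one in 4pm, OffsitePrep in 3pm, AllHands in 2pm.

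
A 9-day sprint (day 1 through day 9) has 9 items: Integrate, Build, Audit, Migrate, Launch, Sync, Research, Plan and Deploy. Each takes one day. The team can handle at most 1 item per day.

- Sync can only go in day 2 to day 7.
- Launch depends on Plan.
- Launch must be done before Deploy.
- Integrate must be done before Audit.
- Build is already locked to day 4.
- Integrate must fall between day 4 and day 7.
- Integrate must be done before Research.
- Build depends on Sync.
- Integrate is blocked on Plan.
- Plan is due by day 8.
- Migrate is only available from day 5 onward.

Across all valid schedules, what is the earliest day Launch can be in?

Precedence pushes Launch to at least day 2; downstream work caps Launch at day 8.
Launch at day 2 is achievable: Deploy in day 9, Integrate in day 5, Research in day 8, Sync in day 3, Build in day 4, Audit in day 7, Migrate in day 6, Launch in day 2, Plan in day 1.

day 2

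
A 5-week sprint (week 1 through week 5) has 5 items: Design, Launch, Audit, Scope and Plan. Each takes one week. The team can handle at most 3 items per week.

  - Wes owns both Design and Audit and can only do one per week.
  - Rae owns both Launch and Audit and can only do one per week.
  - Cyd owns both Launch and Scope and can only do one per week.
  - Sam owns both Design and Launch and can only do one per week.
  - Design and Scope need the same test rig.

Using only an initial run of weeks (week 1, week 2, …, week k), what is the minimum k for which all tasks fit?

With at most 3 per week and 5 tasks, at least 2 weeks are needed.
Could 2 weeks be enough, i.e. nothing placed later than week 2? No: Design, Launch and Audit must all be in different weeks (Design/Launch can't share; Design/Audit can't share; Launch/Audit can't share), but only 2 weeks are available: 3 tasks can't fit in 2 distinct weeks.
So 2 weeks is not enough.
3 works (last occupied week: week 3): for example Launch -> week 2, Design -> week 1, Plan -> week 1, Scope -> week 3, Audit -> week 3.

3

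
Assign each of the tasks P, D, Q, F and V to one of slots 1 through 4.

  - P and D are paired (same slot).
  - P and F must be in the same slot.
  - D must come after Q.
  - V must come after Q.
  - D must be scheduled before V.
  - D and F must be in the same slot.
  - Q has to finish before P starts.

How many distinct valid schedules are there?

4

Enumerating: F=2; P=2; V=3; Q=1; D=2 | D -> 2; F -> 2; V -> 4; Q -> 1; P -> 2 | D -> 3, V -> 4, F -> 3, Q -> 1, P -> 3 | F -> 3; Q -> 2; V -> 4; P -> 3; D -> 3.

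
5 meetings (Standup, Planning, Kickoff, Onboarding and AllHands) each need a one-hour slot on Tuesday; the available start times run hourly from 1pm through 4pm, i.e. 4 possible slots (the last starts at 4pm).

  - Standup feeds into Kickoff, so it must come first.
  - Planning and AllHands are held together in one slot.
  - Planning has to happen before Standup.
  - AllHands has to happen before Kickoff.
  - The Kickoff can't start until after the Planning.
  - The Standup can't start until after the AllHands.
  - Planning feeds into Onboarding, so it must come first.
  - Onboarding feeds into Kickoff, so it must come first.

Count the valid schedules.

6

Splitting on Standup: it can be 2pm (3), 3pm (3). Listing each branch's schedules as (Planning, Kickoff, Onboarding, AllHands):
Standup=2pm: (1pm,3pm,2pm,1pm) (1pm,4pm,2pm,1pm) (1pm,4pm,3pm,1pm) — 3.
Standup=3pm: (1pm,4pm,2pm,1pm) (1pm,4pm,3pm,1pm) (2pm,4pm,3pm,2pm) — 3.
Summing: 3 + 3 = 6.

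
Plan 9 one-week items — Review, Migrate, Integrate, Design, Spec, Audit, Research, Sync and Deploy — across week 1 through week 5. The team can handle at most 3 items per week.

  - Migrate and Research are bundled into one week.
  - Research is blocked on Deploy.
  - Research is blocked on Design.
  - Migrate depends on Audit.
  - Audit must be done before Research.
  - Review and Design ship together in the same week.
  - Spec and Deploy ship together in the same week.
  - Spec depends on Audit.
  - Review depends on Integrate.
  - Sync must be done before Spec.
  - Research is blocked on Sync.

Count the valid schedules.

Splitting on Review: it can be week 2 (14), week 3 (20), week 4 (15). Listing each branch's schedules as (Migrate, Integrate, Design, Spec, Audit, Research, Sync, Deploy) by week number:
Review=week 2: (4,1,2,3,1,4,1,3) (4,1,2,3,1,4,2,3) (4,1,2,3,2,4,1,3) (5,1,2,3,1,5,1,3) (5,1,2,3,1,5,2,3) (5,1,2,3,2,5,1,3) (5,1,2,4,1,5,1,4) (5,1,2,4,1,5,2,4) (5,1,2,4,1,5,3,4) (5,1,2,4,2,5,1,4) (5,1,2,4,2,5,3,4) (5,1,2,4,3,5,1,4) (5,1,2,4,3,5,2,4) (5,1,2,4,3,5,3,4) — 14.
Review=week 3: (4,1,3,2,1,4,1,2) (4,2,3,2,1,4,1,2) (5,1,3,2,1,5,1,2) (5,1,3,4,1,5,1,4) (5,1,3,4,1,5,2,4) (5,1,3,4,1,5,3,4) (5,1,3,4,2,5,1,4) (5,1,3,4,2,5,2,4) (5,1,3,4,2,5,3,4) (5,1,3,4,3,5,1,4) (5,1,3,4,3,5,2,4) (5,2,3,2,1,5,1,2) (5,2,3,4,1,5,1,4) (5,2,3,4,1,5,2,4) (5,2,3,4,1,5,3,4) (5,2,3,4,2,5,1,4) (5,2,3,4,2,5,2,4) (5,2,3,4,2,5,3,4) (5,2,3,4,3,5,1,4) (5,2,3,4,3,5,2,4) — 20.
Review=week 4: (5,1,4,2,1,5,1,2) (5,1,4,3,1,5,1,3) (5,1,4,3,1,5,2,3) (5,1,4,3,2,5,1,3) (5,1,4,3,2,5,2,3) (5,2,4,2,1,5,1,2) (5,2,4,3,1,5,1,3) (5,2,4,3,1,5,2,3) (5,2,4,3,2,5,1,3) (5,2,4,3,2,5,2,3) (5,3,4,2,1,5,1,2) (5,3,4,3,1,5,1,3) (5,3,4,3,1,5,2,3) (5,3,4,3,2,5,1,3) (5,3,4,3,2,5,2,3) — 15.
Summing: 14 + 20 + 15 = 49.

49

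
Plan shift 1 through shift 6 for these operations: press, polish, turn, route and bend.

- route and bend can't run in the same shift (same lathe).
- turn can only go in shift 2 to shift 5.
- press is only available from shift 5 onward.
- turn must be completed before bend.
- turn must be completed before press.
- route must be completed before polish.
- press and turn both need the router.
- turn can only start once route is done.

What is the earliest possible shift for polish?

Precedence pushes polish to at least shift 2.
polish at shift 2 is achievable: polish=shift 2, bend=shift 3, press=shift 5, route=shift 1, turn=shift 2.

shift 2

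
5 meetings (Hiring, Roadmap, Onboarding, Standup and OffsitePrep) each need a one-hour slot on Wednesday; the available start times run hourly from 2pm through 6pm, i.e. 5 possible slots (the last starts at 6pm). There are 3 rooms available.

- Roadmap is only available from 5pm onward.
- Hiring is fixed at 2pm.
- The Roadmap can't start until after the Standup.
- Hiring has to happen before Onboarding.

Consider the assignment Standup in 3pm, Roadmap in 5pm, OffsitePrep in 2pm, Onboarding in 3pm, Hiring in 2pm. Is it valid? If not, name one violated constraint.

Valid

Hiring is fixed at 2pm — holds.
The Roadmap can't start until after the Standup — holds.
Roadmap is only available from 5pm onward — holds.
There are 3 rooms available — holds.
Hiring has to happen before Onboarding — holds.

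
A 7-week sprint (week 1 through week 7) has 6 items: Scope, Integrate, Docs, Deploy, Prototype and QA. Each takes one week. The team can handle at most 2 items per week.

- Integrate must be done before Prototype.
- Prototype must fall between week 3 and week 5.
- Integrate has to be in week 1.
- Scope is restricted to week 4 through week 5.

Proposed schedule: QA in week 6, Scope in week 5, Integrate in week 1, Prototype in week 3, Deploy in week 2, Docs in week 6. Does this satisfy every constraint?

Integrate must be done before Prototype — holds.
Prototype must fall between week 3 and week 5 — holds.
Integrate has to be in week 1 — holds.
The team can handle at most 2 items per week — holds.
Scope is restricted to week 4 through week 5 — holds.

Valid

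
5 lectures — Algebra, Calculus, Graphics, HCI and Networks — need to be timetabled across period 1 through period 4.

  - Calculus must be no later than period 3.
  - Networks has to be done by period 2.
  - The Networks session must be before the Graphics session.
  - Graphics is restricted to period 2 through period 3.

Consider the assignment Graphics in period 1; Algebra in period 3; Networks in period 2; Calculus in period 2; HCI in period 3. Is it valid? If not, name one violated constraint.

Invalid. The Networks session must be before the Graphics session.

The Networks session must be before the Graphics session — violated.
Networks has to be done by period 2 — holds.
Graphics is restricted to period 2 through period 3 — violated.
Calculus must be no later than period 3 — holds.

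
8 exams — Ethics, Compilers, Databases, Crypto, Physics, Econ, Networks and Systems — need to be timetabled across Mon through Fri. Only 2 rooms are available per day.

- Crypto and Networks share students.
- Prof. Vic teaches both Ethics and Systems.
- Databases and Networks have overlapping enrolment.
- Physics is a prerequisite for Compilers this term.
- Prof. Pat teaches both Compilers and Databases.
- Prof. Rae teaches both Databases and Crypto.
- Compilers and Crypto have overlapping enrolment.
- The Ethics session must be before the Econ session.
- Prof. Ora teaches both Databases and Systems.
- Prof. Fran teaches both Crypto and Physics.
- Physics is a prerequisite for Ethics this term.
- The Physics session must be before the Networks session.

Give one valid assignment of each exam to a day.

Ethics -> Tue; Networks -> Wed; Compilers -> Tue; Crypto -> Thu; Econ -> Wed; Databases -> Mon; Systems -> Thu; Physics -> Mon

Checking: Physics(Mon) before Compilers(Tue); Physics(Mon) before Networks(Wed); Physics(Mon) before Ethics(Tue); Ethics(Tue) before Econ(Wed); Crypto(Thu) != Networks(Wed); Databases(Mon) != Crypto(Thu); Compilers(Tue) != Crypto(Thu); Databases(Mon) != Systems(Thu); Compilers(Tue) != Databases(Mon); Ethics(Tue) != Systems(Thu); Crypto(Thu) != Physics(Mon); Databases(Mon) != Networks(Wed); max 2 per day (cap 2).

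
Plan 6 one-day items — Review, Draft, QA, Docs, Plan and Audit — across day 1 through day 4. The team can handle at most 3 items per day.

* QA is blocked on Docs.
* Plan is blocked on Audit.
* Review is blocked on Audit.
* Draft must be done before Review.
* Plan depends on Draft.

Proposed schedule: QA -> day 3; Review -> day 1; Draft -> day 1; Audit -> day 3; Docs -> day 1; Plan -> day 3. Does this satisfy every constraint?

Plan is blocked on Audit — violated.
Review is blocked on Audit — violated.
Plan depends on Draft — holds.
QA is blocked on Docs — holds.
Draft must be done before Review — violated.
The team can handle at most 3 items per day — holds.

No. Review is blocked on Audit is not satisfied.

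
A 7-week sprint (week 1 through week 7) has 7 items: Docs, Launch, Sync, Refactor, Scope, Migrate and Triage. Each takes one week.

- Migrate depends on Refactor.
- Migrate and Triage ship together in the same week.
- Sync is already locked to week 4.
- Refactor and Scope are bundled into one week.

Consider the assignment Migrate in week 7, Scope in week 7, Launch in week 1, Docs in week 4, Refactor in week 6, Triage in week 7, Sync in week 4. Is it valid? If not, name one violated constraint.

No — it violates: Refactor and Scope are bundled into one week

Refactor and Scope are bundled into one week — violated.
Sync is already locked to week 4 — holds.
Migrate depends on Refactor — holds.
Migrate and Triage ship together in the same week — holds.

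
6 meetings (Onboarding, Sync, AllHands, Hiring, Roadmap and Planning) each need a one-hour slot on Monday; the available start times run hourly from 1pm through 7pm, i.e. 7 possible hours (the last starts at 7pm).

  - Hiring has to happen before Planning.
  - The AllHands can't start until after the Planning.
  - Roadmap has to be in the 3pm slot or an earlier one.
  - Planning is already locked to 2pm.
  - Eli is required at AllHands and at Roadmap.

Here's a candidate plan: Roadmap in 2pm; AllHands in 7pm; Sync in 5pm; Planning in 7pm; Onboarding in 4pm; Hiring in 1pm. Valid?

No. Planning is already locked to 2pm is not satisfied.

Eli is required at AllHands and at Roadmap — holds.
Planning is already locked to 2pm — violated.
Hiring has to happen before Planning — holds.
Roadmap has to be in the 3pm slot or an earlier one — holds.
The AllHands can't start until after the Planning — violated.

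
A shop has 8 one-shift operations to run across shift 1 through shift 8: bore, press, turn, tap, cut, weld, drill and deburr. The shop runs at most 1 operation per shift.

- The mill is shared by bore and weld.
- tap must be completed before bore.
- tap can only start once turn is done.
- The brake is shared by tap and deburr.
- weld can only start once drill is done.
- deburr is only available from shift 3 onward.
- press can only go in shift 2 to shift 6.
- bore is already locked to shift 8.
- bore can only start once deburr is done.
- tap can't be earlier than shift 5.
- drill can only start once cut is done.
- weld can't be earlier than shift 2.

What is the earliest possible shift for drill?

shift 2

Precedence pushes drill to at least shift 2; downstream work caps drill at shift 7.
drill at shift 2 is achievable: deburr=shift 6; bore=shift 8; turn=shift 4; cut=shift 1; weld=shift 7; drill=shift 2; press=shift 3; tap=shift 5.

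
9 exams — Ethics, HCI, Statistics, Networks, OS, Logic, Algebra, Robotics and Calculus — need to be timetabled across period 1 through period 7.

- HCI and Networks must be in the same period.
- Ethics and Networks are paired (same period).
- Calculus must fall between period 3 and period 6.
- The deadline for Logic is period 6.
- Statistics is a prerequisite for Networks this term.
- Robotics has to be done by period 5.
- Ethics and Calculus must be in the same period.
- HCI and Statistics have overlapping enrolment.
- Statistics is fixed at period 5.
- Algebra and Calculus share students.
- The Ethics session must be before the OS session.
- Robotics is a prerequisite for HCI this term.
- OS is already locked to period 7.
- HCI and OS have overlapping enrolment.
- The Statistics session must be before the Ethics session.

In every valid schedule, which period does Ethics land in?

Statistics is fixed at period 5 and must come before Ethics, so Ethics is at least period 6.
OS is fixed at period 7 and must come after Ethics, so Ethics is at most period 6.
So Ethics must be period 6.

period 6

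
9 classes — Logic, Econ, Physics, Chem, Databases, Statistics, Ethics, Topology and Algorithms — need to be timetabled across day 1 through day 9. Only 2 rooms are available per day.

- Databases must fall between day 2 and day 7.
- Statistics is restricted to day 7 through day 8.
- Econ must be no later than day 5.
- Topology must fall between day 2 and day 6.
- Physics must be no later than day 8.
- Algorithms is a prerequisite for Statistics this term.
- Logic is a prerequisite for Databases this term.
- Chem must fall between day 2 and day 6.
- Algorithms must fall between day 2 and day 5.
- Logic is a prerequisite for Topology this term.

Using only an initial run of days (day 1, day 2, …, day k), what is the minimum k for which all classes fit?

7 days

The precedence chain requires at least 2 distinct days.
With at most 2 per day and 9 classes, at least 5 days are needed.
Statistics can't be placed before day 7, so the schedule must run through at least day 7.
7 works (last occupied day: day 7): for example Statistics in day 7, Econ in day 1, Ethics in day 4, Logic in day 1, Physics in day 4, Algorithms in day 2, Databases in day 3, Topology in day 2, Chem in day 3.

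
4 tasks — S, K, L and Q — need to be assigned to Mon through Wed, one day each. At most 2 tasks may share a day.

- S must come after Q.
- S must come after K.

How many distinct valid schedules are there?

Splitting on S: it can be Tue (2), Wed (10). Listing each branch's schedules as (K, L, Q):
S=Tue: (Mon,Tue,Mon) (Mon,Wed,Mon) — 2.
S=Wed: (Mon,Mon,Tue) (Mon,Tue,Mon) (Mon,Tue,Tue) (Mon,Wed,Mon) (Mon,Wed,Tue) (Tue,Mon,Mon) (Tue,Mon,Tue) (Tue,Tue,Mon) (Tue,Wed,Mon) (Tue,Wed,Tue) — 10.
Summing: 2 + 10 = 12.

12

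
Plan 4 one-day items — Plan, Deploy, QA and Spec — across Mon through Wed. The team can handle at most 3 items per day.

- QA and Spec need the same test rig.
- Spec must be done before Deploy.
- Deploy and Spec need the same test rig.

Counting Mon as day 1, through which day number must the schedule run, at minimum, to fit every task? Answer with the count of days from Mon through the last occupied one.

2

The precedence chain requires at least 2 distinct days.
With at most 3 per day and 4 tasks, at least 2 days are needed.
2 works (last occupied day: Tue): for example Plan -> Mon; Spec -> Mon; Deploy -> Tue; QA -> Tue.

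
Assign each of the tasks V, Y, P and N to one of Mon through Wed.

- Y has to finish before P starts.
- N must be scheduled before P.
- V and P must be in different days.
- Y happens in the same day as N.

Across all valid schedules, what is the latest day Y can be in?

Downstream work caps Y at Tue.
Y at Tue is achievable: Y=Tue, N=Tue, V=Mon, P=Wed.

Tue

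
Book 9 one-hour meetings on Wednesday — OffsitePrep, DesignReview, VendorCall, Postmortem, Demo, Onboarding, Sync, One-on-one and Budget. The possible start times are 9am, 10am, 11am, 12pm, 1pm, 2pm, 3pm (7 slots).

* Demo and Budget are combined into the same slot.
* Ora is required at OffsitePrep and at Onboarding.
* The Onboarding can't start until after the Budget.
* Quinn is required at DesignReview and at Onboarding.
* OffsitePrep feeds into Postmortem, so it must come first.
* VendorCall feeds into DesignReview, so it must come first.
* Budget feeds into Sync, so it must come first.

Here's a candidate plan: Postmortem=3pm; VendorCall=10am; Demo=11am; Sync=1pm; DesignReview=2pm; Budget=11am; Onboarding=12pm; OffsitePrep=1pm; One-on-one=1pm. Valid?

Yes, all constraints hold

VendorCall feeds into DesignReview, so it must come first — holds.
Budget feeds into Sync, so it must come first — holds.
Demo and Budget are combined into the same slot — holds.
Quinn is required at DesignReview and at Onboarding — holds.
Ora is required at OffsitePrep and at Onboarding — holds.
OffsitePrep feeds into Postmortem, so it must come first — holds.
The Onboarding can't start until after the Budget — holds.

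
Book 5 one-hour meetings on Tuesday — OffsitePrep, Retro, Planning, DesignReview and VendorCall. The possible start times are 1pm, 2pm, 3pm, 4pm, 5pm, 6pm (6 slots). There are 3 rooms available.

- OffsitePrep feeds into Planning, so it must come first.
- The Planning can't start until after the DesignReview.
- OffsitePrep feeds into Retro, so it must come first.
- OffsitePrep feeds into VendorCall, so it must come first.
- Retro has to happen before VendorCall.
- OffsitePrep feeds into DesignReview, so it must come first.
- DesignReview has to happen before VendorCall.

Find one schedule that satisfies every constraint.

Retro in 2pm; OffsitePrep in 1pm; DesignReview in 2pm; VendorCall in 3pm; Planning in 3pm

Checking: OffsitePrep(1pm) before VendorCall(3pm); Retro(2pm) before VendorCall(3pm); DesignReview(2pm) before Planning(3pm); OffsitePrep(1pm) before DesignReview(2pm); OffsitePrep(1pm) before Retro(2pm); OffsitePrep(1pm) before Planning(3pm); DesignReview(2pm) before VendorCall(3pm); max 2 per slot (cap 3).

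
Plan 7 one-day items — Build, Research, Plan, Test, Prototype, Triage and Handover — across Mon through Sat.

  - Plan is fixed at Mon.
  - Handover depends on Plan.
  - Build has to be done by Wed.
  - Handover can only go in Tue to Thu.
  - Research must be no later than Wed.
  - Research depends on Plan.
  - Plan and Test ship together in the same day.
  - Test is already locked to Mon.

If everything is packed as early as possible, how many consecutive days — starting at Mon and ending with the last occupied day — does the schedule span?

2

The precedence chain requires at least 2 distinct days.
2 works (last occupied day: Tue): for example Build -> Mon, Research -> Tue, Plan -> Mon, Test -> Mon, Triage -> Mon, Prototype -> Mon, Handover -> Tue.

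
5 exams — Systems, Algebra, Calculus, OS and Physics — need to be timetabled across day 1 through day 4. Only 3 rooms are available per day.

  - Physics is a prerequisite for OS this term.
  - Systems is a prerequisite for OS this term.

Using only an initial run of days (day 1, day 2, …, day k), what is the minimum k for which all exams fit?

2

The precedence chain requires at least 2 distinct days.
With at most 3 per day and 5 exams, at least 2 days are needed.
2 works (last occupied day: day 2): for example Systems=day 1, Calculus=day 2, OS=day 2, Algebra=day 1, Physics=day 1.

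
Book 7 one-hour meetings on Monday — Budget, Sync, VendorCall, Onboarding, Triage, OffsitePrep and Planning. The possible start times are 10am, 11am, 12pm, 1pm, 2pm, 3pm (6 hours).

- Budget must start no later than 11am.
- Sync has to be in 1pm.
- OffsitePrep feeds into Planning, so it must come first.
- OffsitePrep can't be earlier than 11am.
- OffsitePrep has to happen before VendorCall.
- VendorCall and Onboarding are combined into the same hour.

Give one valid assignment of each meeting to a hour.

VendorCall in 12pm, Triage in 10am, OffsitePrep in 11am, Onboarding in 12pm, Budget in 10am, Planning in 12pm, Sync in 1pm

Checking: OffsitePrep(11am) before Planning(12pm); OffsitePrep(11am) before VendorCall(12pm); VendorCall = Onboarding = 12pm; Sync=1pm in [1pm,1pm]; Budget=10am in [10am,11am]; OffsitePrep=11am in [11am,3pm].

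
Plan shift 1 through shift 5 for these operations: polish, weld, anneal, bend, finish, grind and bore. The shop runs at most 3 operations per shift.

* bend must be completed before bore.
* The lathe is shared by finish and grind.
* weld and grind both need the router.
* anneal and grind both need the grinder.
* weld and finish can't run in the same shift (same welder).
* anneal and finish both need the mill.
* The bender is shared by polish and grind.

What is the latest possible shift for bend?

Downstream work caps bend at shift 4.
bend at shift 4 is achievable: polish in shift 1, bore in shift 5, finish in shift 2, grind in shift 3, anneal in shift 1, weld in shift 1, bend in shift 4.

shift 4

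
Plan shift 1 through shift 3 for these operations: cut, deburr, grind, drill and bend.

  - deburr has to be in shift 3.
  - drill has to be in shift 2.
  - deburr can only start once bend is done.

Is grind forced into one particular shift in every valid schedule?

No

grind can be shift 1 (e.g. grind -> shift 1; deburr -> shift 3; bend -> shift 1; cut -> shift 1; drill -> shift 2) or shift 2 (e.g. drill -> shift 2, cut -> shift 1, deburr -> shift 3, grind -> shift 2, bend -> shift 1).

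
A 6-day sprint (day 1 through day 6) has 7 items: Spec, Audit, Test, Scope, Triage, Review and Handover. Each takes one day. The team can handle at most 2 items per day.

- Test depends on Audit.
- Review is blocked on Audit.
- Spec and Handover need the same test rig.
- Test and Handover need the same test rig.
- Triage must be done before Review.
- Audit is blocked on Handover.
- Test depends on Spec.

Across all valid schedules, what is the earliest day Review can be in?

Precedence pushes Review to at least day 3.
Review at day 3 is achievable: Spec -> day 2; Review -> day 3; Audit -> day 2; Handover -> day 1; Test -> day 3; Scope -> day 4; Triage -> day 1.

day 3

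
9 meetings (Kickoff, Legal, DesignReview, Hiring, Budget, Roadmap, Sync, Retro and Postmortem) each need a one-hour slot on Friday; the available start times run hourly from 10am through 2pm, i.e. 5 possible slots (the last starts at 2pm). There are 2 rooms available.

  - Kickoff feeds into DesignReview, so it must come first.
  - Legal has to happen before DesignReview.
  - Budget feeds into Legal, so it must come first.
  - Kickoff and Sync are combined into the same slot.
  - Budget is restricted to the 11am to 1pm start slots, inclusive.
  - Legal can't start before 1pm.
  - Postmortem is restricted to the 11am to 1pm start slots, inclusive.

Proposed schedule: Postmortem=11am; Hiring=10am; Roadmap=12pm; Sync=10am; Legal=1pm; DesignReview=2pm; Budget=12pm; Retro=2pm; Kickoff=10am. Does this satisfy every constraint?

No. There are 2 rooms available is not satisfied.

Budget feeds into Legal, so it must come first — holds.
Kickoff feeds into DesignReview, so it must come first — holds.
There are 2 rooms available — violated.
Kickoff and Sync are combined into the same slot — holds.
Budget is restricted to the 11am to 1pm start slots, inclusive — holds.
Legal has to happen before DesignReview — holds.
Legal can't start before 1pm — holds.
Postmortem is restricted to the 11am to 1pm start slots, inclusive — holds.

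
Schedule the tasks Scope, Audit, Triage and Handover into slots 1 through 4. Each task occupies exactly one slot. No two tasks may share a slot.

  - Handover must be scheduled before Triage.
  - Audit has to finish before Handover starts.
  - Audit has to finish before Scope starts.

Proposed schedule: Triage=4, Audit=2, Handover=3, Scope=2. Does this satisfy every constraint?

No two tasks may share a slot — violated.
Audit has to finish before Scope starts — violated.
Handover must be scheduled before Triage — holds.
Audit has to finish before Handover starts — holds.

Invalid. No two tasks may share a slot.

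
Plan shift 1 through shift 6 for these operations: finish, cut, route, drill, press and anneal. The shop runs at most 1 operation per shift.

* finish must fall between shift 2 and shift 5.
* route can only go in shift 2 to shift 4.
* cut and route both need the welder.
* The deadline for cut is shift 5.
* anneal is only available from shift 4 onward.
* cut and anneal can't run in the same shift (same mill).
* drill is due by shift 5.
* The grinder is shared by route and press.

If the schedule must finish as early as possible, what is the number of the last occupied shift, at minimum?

With at most 1 per shift and 6 operations, at least 6 shifts are needed.
anneal can't be placed before shift 4, so the schedule must run through at least shift 4.
6 works (last occupied shift: shift 6): for example cut in shift 1, press in shift 6, drill in shift 5, route in shift 2, anneal in shift 4, finish in shift 3.

6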